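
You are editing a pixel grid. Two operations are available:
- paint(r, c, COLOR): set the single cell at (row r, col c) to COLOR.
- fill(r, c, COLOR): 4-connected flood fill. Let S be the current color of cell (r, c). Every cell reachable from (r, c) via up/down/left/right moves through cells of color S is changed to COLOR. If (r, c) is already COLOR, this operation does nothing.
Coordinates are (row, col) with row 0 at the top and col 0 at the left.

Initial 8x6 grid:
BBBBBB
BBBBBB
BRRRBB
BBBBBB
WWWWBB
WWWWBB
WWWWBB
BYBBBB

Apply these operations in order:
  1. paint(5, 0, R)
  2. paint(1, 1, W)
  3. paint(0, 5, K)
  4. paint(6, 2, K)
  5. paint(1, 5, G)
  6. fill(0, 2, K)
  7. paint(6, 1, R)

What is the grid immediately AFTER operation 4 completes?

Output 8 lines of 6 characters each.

After op 1 paint(5,0,R):
BBBBBB
BBBBBB
BRRRBB
BBBBBB
WWWWBB
RWWWBB
WWWWBB
BYBBBB
After op 2 paint(1,1,W):
BBBBBB
BWBBBB
BRRRBB
BBBBBB
WWWWBB
RWWWBB
WWWWBB
BYBBBB
After op 3 paint(0,5,K):
BBBBBK
BWBBBB
BRRRBB
BBBBBB
WWWWBB
RWWWBB
WWWWBB
BYBBBB
After op 4 paint(6,2,K):
BBBBBK
BWBBBB
BRRRBB
BBBBBB
WWWWBB
RWWWBB
WWKWBB
BYBBBB

Answer: BBBBBK
BWBBBB
BRRRBB
BBBBBB
WWWWBB
RWWWBB
WWKWBB
BYBBBB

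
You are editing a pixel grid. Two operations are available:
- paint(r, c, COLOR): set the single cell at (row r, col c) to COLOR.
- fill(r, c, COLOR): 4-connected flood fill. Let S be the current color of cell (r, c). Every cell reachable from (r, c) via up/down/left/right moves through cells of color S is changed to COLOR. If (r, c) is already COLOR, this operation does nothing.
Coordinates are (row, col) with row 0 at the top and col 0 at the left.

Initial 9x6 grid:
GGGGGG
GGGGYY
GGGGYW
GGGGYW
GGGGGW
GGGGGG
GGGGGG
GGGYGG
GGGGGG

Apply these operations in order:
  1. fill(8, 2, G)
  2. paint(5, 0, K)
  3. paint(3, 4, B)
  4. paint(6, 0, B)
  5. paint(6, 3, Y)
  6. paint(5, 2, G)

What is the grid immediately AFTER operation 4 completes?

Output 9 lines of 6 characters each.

Answer: GGGGGG
GGGGYY
GGGGYW
GGGGBW
GGGGGW
KGGGGG
BGGGGG
GGGYGG
GGGGGG

Derivation:
After op 1 fill(8,2,G) [0 cells changed]:
GGGGGG
GGGGYY
GGGGYW
GGGGYW
GGGGGW
GGGGGG
GGGGGG
GGGYGG
GGGGGG
After op 2 paint(5,0,K):
GGGGGG
GGGGYY
GGGGYW
GGGGYW
GGGGGW
KGGGGG
GGGGGG
GGGYGG
GGGGGG
After op 3 paint(3,4,B):
GGGGGG
GGGGYY
GGGGYW
GGGGBW
GGGGGW
KGGGGG
GGGGGG
GGGYGG
GGGGGG
After op 4 paint(6,0,B):
GGGGGG
GGGGYY
GGGGYW
GGGGBW
GGGGGW
KGGGGG
BGGGGG
GGGYGG
GGGGGG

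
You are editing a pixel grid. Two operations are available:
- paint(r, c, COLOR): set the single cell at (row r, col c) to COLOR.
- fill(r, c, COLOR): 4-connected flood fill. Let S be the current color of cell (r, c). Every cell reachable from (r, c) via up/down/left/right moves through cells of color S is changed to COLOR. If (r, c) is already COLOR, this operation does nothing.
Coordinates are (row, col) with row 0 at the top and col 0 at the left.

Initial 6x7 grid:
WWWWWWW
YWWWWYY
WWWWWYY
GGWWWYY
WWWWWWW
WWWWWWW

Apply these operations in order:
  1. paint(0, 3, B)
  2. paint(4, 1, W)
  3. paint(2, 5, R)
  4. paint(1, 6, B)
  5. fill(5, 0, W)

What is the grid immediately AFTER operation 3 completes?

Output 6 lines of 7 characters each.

Answer: WWWBWWW
YWWWWYY
WWWWWRY
GGWWWYY
WWWWWWW
WWWWWWW

Derivation:
After op 1 paint(0,3,B):
WWWBWWW
YWWWWYY
WWWWWYY
GGWWWYY
WWWWWWW
WWWWWWW
After op 2 paint(4,1,W):
WWWBWWW
YWWWWYY
WWWWWYY
GGWWWYY
WWWWWWW
WWWWWWW
After op 3 paint(2,5,R):
WWWBWWW
YWWWWYY
WWWWWRY
GGWWWYY
WWWWWWW
WWWWWWW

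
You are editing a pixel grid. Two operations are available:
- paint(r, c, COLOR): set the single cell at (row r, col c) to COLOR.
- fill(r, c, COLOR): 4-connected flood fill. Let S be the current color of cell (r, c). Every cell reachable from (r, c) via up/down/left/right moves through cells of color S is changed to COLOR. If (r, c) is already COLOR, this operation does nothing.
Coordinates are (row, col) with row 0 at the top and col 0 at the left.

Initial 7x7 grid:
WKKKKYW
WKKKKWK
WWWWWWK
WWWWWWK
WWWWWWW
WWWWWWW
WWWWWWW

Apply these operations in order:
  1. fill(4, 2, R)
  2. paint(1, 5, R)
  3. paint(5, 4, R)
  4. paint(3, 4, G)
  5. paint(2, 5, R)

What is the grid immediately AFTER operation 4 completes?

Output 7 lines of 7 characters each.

Answer: RKKKKYW
RKKKKRK
RRRRRRK
RRRRGRK
RRRRRRR
RRRRRRR
RRRRRRR

Derivation:
After op 1 fill(4,2,R) [36 cells changed]:
RKKKKYW
RKKKKRK
RRRRRRK
RRRRRRK
RRRRRRR
RRRRRRR
RRRRRRR
After op 2 paint(1,5,R):
RKKKKYW
RKKKKRK
RRRRRRK
RRRRRRK
RRRRRRR
RRRRRRR
RRRRRRR
After op 3 paint(5,4,R):
RKKKKYW
RKKKKRK
RRRRRRK
RRRRRRK
RRRRRRR
RRRRRRR
RRRRRRR
After op 4 paint(3,4,G):
RKKKKYW
RKKKKRK
RRRRRRK
RRRRGRK
RRRRRRR
RRRRRRR
RRRRRRR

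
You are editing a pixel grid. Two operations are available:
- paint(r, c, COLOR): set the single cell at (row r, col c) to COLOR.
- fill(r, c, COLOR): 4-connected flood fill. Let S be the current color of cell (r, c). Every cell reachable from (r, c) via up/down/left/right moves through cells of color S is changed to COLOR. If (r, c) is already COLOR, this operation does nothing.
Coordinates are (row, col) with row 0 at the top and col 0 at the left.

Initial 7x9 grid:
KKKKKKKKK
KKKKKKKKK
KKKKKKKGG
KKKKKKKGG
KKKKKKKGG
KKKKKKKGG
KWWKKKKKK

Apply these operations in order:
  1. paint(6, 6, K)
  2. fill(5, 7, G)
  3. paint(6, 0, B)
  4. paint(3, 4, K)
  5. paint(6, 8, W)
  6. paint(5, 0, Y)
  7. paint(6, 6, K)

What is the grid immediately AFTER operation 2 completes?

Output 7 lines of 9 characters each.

After op 1 paint(6,6,K):
KKKKKKKKK
KKKKKKKKK
KKKKKKKGG
KKKKKKKGG
KKKKKKKGG
KKKKKKKGG
KWWKKKKKK
After op 2 fill(5,7,G) [0 cells changed]:
KKKKKKKKK
KKKKKKKKK
KKKKKKKGG
KKKKKKKGG
KKKKKKKGG
KKKKKKKGG
KWWKKKKKK

Answer: KKKKKKKKK
KKKKKKKKK
KKKKKKKGG
KKKKKKKGG
KKKKKKKGG
KKKKKKKGG
KWWKKKKKK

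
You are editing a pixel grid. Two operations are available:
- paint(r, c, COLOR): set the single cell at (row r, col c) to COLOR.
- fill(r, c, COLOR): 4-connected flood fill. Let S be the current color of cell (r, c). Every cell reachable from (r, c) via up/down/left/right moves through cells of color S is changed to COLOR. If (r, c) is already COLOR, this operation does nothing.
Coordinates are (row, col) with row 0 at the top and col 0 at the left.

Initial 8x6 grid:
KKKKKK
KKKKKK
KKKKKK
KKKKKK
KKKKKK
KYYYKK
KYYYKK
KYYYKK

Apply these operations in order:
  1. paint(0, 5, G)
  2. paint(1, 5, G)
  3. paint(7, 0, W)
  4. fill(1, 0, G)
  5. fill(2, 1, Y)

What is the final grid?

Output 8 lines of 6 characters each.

After op 1 paint(0,5,G):
KKKKKG
KKKKKK
KKKKKK
KKKKKK
KKKKKK
KYYYKK
KYYYKK
KYYYKK
After op 2 paint(1,5,G):
KKKKKG
KKKKKG
KKKKKK
KKKKKK
KKKKKK
KYYYKK
KYYYKK
KYYYKK
After op 3 paint(7,0,W):
KKKKKG
KKKKKG
KKKKKK
KKKKKK
KKKKKK
KYYYKK
KYYYKK
WYYYKK
After op 4 fill(1,0,G) [36 cells changed]:
GGGGGG
GGGGGG
GGGGGG
GGGGGG
GGGGGG
GYYYGG
GYYYGG
WYYYGG
After op 5 fill(2,1,Y) [38 cells changed]:
YYYYYY
YYYYYY
YYYYYY
YYYYYY
YYYYYY
YYYYYY
YYYYYY
WYYYYY

Answer: YYYYYY
YYYYYY
YYYYYY
YYYYYY
YYYYYY
YYYYYY
YYYYYY
WYYYYY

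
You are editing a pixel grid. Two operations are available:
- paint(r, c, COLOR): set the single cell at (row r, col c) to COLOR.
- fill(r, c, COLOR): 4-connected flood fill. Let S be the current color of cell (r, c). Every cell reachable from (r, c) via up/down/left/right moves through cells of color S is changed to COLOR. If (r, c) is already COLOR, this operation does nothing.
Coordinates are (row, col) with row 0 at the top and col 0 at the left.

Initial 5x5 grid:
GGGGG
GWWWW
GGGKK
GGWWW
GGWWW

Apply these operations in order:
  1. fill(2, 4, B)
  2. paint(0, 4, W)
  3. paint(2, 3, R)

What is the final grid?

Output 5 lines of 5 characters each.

Answer: GGGGW
GWWWW
GGGRB
GGWWW
GGWWW

Derivation:
After op 1 fill(2,4,B) [2 cells changed]:
GGGGG
GWWWW
GGGBB
GGWWW
GGWWW
After op 2 paint(0,4,W):
GGGGW
GWWWW
GGGBB
GGWWW
GGWWW
After op 3 paint(2,3,R):
GGGGW
GWWWW
GGGRB
GGWWW
GGWWW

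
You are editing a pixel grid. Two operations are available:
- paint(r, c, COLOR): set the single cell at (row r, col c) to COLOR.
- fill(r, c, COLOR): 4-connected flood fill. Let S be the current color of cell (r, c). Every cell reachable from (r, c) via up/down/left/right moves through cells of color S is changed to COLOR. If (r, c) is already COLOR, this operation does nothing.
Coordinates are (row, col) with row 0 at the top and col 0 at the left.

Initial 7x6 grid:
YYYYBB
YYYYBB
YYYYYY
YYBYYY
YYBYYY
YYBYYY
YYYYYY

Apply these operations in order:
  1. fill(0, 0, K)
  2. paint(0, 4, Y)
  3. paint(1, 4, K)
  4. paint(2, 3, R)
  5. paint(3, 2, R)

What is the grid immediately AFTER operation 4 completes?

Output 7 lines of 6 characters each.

Answer: KKKKYB
KKKKKB
KKKRKK
KKBKKK
KKBKKK
KKBKKK
KKKKKK

Derivation:
After op 1 fill(0,0,K) [35 cells changed]:
KKKKBB
KKKKBB
KKKKKK
KKBKKK
KKBKKK
KKBKKK
KKKKKK
After op 2 paint(0,4,Y):
KKKKYB
KKKKBB
KKKKKK
KKBKKK
KKBKKK
KKBKKK
KKKKKK
After op 3 paint(1,4,K):
KKKKYB
KKKKKB
KKKKKK
KKBKKK
KKBKKK
KKBKKK
KKKKKK
After op 4 paint(2,3,R):
KKKKYB
KKKKKB
KKKRKK
KKBKKK
KKBKKK
KKBKKK
KKKKKK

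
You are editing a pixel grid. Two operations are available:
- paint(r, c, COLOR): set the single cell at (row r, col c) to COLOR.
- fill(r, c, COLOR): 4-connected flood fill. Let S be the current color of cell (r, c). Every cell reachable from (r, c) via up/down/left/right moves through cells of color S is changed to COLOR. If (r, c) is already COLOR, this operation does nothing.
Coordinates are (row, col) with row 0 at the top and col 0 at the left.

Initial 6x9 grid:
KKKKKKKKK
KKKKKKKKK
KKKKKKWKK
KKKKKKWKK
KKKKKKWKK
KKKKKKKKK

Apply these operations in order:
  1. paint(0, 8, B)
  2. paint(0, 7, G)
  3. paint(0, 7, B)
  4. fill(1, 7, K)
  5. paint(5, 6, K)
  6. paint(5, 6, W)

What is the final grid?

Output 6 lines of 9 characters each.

After op 1 paint(0,8,B):
KKKKKKKKB
KKKKKKKKK
KKKKKKWKK
KKKKKKWKK
KKKKKKWKK
KKKKKKKKK
After op 2 paint(0,7,G):
KKKKKKKGB
KKKKKKKKK
KKKKKKWKK
KKKKKKWKK
KKKKKKWKK
KKKKKKKKK
After op 3 paint(0,7,B):
KKKKKKKBB
KKKKKKKKK
KKKKKKWKK
KKKKKKWKK
KKKKKKWKK
KKKKKKKKK
After op 4 fill(1,7,K) [0 cells changed]:
KKKKKKKBB
KKKKKKKKK
KKKKKKWKK
KKKKKKWKK
KKKKKKWKK
KKKKKKKKK
After op 5 paint(5,6,K):
KKKKKKKBB
KKKKKKKKK
KKKKKKWKK
KKKKKKWKK
KKKKKKWKK
KKKKKKKKK
After op 6 paint(5,6,W):
KKKKKKKBB
KKKKKKKKK
KKKKKKWKK
KKKKKKWKK
KKKKKKWKK
KKKKKKWKK

Answer: KKKKKKKBB
KKKKKKKKK
KKKKKKWKK
KKKKKKWKK
KKKKKKWKK
KKKKKKWKK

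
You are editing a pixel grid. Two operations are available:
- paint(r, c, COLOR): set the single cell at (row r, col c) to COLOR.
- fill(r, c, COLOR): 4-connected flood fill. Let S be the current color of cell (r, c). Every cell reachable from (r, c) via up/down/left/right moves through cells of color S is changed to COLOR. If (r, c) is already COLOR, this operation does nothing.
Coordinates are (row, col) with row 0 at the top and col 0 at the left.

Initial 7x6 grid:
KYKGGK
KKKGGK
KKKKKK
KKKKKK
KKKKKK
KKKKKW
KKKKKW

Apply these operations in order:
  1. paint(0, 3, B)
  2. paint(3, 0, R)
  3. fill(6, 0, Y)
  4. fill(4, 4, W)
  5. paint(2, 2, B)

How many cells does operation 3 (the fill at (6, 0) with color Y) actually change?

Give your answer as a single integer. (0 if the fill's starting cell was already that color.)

After op 1 paint(0,3,B):
KYKBGK
KKKGGK
KKKKKK
KKKKKK
KKKKKK
KKKKKW
KKKKKW
After op 2 paint(3,0,R):
KYKBGK
KKKGGK
KKKKKK
RKKKKK
KKKKKK
KKKKKW
KKKKKW
After op 3 fill(6,0,Y) [34 cells changed]:
YYYBGY
YYYGGY
YYYYYY
RYYYYY
YYYYYY
YYYYYW
YYYYYW

Answer: 34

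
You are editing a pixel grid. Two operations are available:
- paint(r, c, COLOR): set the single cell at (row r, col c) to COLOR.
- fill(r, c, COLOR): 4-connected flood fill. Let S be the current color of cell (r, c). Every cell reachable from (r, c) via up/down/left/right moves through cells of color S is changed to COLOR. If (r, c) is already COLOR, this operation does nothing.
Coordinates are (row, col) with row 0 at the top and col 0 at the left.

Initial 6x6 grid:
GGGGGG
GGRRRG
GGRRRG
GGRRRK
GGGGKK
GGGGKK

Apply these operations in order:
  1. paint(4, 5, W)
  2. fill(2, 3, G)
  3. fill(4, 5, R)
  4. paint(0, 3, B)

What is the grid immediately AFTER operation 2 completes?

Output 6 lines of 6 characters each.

Answer: GGGGGG
GGGGGG
GGGGGG
GGGGGK
GGGGKW
GGGGKK

Derivation:
After op 1 paint(4,5,W):
GGGGGG
GGRRRG
GGRRRG
GGRRRK
GGGGKW
GGGGKK
After op 2 fill(2,3,G) [9 cells changed]:
GGGGGG
GGGGGG
GGGGGG
GGGGGK
GGGGKW
GGGGKK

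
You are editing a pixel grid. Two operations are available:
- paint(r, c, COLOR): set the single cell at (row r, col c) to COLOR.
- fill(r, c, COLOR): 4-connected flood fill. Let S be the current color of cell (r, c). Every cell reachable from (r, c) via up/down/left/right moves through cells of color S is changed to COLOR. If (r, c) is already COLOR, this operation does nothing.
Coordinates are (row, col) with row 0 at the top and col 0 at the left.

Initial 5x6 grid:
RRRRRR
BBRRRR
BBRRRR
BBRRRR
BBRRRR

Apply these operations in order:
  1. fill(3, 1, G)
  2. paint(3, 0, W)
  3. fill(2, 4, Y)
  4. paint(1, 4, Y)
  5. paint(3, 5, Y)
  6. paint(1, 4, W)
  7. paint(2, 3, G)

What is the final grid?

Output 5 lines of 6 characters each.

After op 1 fill(3,1,G) [8 cells changed]:
RRRRRR
GGRRRR
GGRRRR
GGRRRR
GGRRRR
After op 2 paint(3,0,W):
RRRRRR
GGRRRR
GGRRRR
WGRRRR
GGRRRR
After op 3 fill(2,4,Y) [22 cells changed]:
YYYYYY
GGYYYY
GGYYYY
WGYYYY
GGYYYY
After op 4 paint(1,4,Y):
YYYYYY
GGYYYY
GGYYYY
WGYYYY
GGYYYY
After op 5 paint(3,5,Y):
YYYYYY
GGYYYY
GGYYYY
WGYYYY
GGYYYY
After op 6 paint(1,4,W):
YYYYYY
GGYYWY
GGYYYY
WGYYYY
GGYYYY
After op 7 paint(2,3,G):
YYYYYY
GGYYWY
GGYGYY
WGYYYY
GGYYYY

Answer: YYYYYY
GGYYWY
GGYGYY
WGYYYY
GGYYYY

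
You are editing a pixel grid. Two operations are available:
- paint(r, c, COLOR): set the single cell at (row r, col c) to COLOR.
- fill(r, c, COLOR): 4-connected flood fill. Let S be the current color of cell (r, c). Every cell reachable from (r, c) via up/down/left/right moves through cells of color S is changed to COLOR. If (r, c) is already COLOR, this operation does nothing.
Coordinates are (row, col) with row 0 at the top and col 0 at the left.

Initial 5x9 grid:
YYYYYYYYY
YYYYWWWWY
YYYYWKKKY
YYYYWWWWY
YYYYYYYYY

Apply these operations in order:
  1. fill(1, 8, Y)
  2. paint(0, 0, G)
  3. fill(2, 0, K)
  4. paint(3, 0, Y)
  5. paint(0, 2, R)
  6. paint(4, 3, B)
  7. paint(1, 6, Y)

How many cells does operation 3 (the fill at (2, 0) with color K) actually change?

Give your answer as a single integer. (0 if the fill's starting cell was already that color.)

Answer: 32

Derivation:
After op 1 fill(1,8,Y) [0 cells changed]:
YYYYYYYYY
YYYYWWWWY
YYYYWKKKY
YYYYWWWWY
YYYYYYYYY
After op 2 paint(0,0,G):
GYYYYYYYY
YYYYWWWWY
YYYYWKKKY
YYYYWWWWY
YYYYYYYYY
After op 3 fill(2,0,K) [32 cells changed]:
GKKKKKKKK
KKKKWWWWK
KKKKWKKKK
KKKKWWWWK
KKKKKKKKK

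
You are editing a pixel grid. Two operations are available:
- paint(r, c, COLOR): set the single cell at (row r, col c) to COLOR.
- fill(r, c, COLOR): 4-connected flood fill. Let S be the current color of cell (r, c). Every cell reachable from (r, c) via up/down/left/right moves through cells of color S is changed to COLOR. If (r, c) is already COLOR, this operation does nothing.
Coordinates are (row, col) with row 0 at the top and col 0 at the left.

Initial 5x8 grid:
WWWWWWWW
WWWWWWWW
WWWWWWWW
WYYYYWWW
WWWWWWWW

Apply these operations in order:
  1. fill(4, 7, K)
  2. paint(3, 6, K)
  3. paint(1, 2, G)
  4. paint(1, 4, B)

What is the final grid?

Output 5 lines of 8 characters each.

Answer: KKKKKKKK
KKGKBKKK
KKKKKKKK
KYYYYKKK
KKKKKKKK

Derivation:
After op 1 fill(4,7,K) [36 cells changed]:
KKKKKKKK
KKKKKKKK
KKKKKKKK
KYYYYKKK
KKKKKKKK
After op 2 paint(3,6,K):
KKKKKKKK
KKKKKKKK
KKKKKKKK
KYYYYKKK
KKKKKKKK
After op 3 paint(1,2,G):
KKKKKKKK
KKGKKKKK
KKKKKKKK
KYYYYKKK
KKKKKKKK
After op 4 paint(1,4,B):
KKKKKKKK
KKGKBKKK
KKKKKKKK
KYYYYKKK
KKKKKKKK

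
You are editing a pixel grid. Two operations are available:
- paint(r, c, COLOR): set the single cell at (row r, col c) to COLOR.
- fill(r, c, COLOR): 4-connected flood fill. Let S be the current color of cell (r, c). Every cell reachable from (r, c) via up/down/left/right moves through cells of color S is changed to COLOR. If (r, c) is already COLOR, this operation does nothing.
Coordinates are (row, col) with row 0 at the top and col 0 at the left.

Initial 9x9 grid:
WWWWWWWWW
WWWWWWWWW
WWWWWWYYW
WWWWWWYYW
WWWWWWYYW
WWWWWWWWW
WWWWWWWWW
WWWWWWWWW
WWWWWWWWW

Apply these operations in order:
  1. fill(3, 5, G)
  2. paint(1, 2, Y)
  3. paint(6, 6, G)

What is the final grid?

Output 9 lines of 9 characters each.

After op 1 fill(3,5,G) [75 cells changed]:
GGGGGGGGG
GGGGGGGGG
GGGGGGYYG
GGGGGGYYG
GGGGGGYYG
GGGGGGGGG
GGGGGGGGG
GGGGGGGGG
GGGGGGGGG
After op 2 paint(1,2,Y):
GGGGGGGGG
GGYGGGGGG
GGGGGGYYG
GGGGGGYYG
GGGGGGYYG
GGGGGGGGG
GGGGGGGGG
GGGGGGGGG
GGGGGGGGG
After op 3 paint(6,6,G):
GGGGGGGGG
GGYGGGGGG
GGGGGGYYG
GGGGGGYYG
GGGGGGYYG
GGGGGGGGG
GGGGGGGGG
GGGGGGGGG
GGGGGGGGG

Answer: GGGGGGGGG
GGYGGGGGG
GGGGGGYYG
GGGGGGYYG
GGGGGGYYG
GGGGGGGGG
GGGGGGGGG
GGGGGGGGG
GGGGGGGGG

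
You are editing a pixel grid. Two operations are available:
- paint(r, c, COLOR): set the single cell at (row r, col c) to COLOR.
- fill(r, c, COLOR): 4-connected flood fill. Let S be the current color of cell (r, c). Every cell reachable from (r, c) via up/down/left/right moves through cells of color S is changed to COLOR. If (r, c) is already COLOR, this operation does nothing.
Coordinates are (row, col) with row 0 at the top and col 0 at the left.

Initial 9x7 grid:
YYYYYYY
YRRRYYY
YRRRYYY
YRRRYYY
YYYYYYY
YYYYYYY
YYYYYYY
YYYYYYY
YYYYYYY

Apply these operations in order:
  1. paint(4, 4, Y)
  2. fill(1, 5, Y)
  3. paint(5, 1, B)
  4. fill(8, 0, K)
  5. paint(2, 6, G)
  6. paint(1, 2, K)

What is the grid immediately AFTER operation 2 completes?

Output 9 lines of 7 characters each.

After op 1 paint(4,4,Y):
YYYYYYY
YRRRYYY
YRRRYYY
YRRRYYY
YYYYYYY
YYYYYYY
YYYYYYY
YYYYYYY
YYYYYYY
After op 2 fill(1,5,Y) [0 cells changed]:
YYYYYYY
YRRRYYY
YRRRYYY
YRRRYYY
YYYYYYY
YYYYYYY
YYYYYYY
YYYYYYY
YYYYYYY

Answer: YYYYYYY
YRRRYYY
YRRRYYY
YRRRYYY
YYYYYYY
YYYYYYY
YYYYYYY
YYYYYYY
YYYYYYY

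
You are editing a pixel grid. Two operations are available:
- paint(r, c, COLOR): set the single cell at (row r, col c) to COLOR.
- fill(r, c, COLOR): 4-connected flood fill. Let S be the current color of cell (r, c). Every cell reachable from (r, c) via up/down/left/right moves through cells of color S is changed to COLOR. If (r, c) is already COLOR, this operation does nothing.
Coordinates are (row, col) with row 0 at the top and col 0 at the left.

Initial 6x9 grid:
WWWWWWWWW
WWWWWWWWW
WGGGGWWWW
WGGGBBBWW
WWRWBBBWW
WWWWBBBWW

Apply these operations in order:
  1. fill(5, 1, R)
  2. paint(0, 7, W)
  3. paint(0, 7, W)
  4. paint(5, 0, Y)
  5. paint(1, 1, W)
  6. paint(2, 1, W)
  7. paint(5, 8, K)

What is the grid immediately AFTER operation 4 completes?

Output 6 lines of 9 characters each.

Answer: RRRRRRRWR
RRRRRRRRR
RGGGGRRRR
RGGGBBBRR
RRRRBBBRR
YRRRBBBRR

Derivation:
After op 1 fill(5,1,R) [37 cells changed]:
RRRRRRRRR
RRRRRRRRR
RGGGGRRRR
RGGGBBBRR
RRRRBBBRR
RRRRBBBRR
After op 2 paint(0,7,W):
RRRRRRRWR
RRRRRRRRR
RGGGGRRRR
RGGGBBBRR
RRRRBBBRR
RRRRBBBRR
After op 3 paint(0,7,W):
RRRRRRRWR
RRRRRRRRR
RGGGGRRRR
RGGGBBBRR
RRRRBBBRR
RRRRBBBRR
After op 4 paint(5,0,Y):
RRRRRRRWR
RRRRRRRRR
RGGGGRRRR
RGGGBBBRR
RRRRBBBRR
YRRRBBBRR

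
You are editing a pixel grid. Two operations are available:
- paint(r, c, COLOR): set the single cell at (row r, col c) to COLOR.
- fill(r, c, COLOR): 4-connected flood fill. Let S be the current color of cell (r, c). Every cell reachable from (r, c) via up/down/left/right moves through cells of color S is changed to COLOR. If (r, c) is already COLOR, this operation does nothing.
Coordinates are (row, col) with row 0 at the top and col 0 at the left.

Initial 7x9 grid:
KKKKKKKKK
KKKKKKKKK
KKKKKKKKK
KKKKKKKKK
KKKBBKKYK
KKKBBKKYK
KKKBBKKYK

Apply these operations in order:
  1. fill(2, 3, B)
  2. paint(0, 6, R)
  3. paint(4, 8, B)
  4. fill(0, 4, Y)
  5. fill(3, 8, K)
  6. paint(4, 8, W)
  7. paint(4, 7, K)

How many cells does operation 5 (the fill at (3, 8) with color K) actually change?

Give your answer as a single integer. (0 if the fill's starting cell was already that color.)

Answer: 62

Derivation:
After op 1 fill(2,3,B) [54 cells changed]:
BBBBBBBBB
BBBBBBBBB
BBBBBBBBB
BBBBBBBBB
BBBBBBBYB
BBBBBBBYB
BBBBBBBYB
After op 2 paint(0,6,R):
BBBBBBRBB
BBBBBBBBB
BBBBBBBBB
BBBBBBBBB
BBBBBBBYB
BBBBBBBYB
BBBBBBBYB
After op 3 paint(4,8,B):
BBBBBBRBB
BBBBBBBBB
BBBBBBBBB
BBBBBBBBB
BBBBBBBYB
BBBBBBBYB
BBBBBBBYB
After op 4 fill(0,4,Y) [59 cells changed]:
YYYYYYRYY
YYYYYYYYY
YYYYYYYYY
YYYYYYYYY
YYYYYYYYY
YYYYYYYYY
YYYYYYYYY
After op 5 fill(3,8,K) [62 cells changed]:
KKKKKKRKK
KKKKKKKKK
KKKKKKKKK
KKKKKKKKK
KKKKKKKKK
KKKKKKKKK
KKKKKKKKK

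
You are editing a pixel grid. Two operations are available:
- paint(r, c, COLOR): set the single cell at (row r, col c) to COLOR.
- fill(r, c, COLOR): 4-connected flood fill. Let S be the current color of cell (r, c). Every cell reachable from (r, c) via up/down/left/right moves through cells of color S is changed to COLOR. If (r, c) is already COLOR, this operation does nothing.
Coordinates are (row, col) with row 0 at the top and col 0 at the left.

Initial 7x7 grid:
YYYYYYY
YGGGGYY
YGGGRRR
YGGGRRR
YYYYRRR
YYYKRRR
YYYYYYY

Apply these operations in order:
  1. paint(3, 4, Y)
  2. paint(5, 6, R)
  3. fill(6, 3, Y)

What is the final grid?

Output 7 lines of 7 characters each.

After op 1 paint(3,4,Y):
YYYYYYY
YGGGGYY
YGGGRRR
YGGGYRR
YYYYRRR
YYYKRRR
YYYYYYY
After op 2 paint(5,6,R):
YYYYYYY
YGGGGYY
YGGGRRR
YGGGYRR
YYYYRRR
YYYKRRR
YYYYYYY
After op 3 fill(6,3,Y) [0 cells changed]:
YYYYYYY
YGGGGYY
YGGGRRR
YGGGYRR
YYYYRRR
YYYKRRR
YYYYYYY

Answer: YYYYYYY
YGGGGYY
YGGGRRR
YGGGYRR
YYYYRRR
YYYKRRR
YYYYYYY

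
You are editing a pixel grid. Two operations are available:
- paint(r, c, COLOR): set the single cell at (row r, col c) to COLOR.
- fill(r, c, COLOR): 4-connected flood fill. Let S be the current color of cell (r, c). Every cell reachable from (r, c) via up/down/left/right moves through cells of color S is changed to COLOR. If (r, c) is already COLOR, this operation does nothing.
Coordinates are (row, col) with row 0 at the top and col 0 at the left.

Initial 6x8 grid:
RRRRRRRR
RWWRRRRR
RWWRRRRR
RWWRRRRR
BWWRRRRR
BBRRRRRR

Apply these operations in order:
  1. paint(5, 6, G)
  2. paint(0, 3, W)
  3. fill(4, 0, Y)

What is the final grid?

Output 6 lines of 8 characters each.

After op 1 paint(5,6,G):
RRRRRRRR
RWWRRRRR
RWWRRRRR
RWWRRRRR
BWWRRRRR
BBRRRRGR
After op 2 paint(0,3,W):
RRRWRRRR
RWWRRRRR
RWWRRRRR
RWWRRRRR
BWWRRRRR
BBRRRRGR
After op 3 fill(4,0,Y) [3 cells changed]:
RRRWRRRR
RWWRRRRR
RWWRRRRR
RWWRRRRR
YWWRRRRR
YYRRRRGR

Answer: RRRWRRRR
RWWRRRRR
RWWRRRRR
RWWRRRRR
YWWRRRRR
YYRRRRGR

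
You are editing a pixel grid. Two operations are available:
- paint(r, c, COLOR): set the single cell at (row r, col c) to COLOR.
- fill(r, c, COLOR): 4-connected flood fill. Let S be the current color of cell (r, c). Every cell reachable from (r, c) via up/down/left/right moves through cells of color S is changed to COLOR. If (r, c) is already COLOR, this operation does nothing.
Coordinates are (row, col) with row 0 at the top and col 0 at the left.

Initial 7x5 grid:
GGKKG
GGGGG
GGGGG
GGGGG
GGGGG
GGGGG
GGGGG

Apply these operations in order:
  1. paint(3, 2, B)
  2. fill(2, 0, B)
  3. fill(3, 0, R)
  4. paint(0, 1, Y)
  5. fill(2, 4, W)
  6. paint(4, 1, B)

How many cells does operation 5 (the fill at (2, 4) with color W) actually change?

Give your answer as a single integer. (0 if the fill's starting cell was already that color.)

Answer: 32

Derivation:
After op 1 paint(3,2,B):
GGKKG
GGGGG
GGGGG
GGBGG
GGGGG
GGGGG
GGGGG
After op 2 fill(2,0,B) [32 cells changed]:
BBKKB
BBBBB
BBBBB
BBBBB
BBBBB
BBBBB
BBBBB
After op 3 fill(3,0,R) [33 cells changed]:
RRKKR
RRRRR
RRRRR
RRRRR
RRRRR
RRRRR
RRRRR
After op 4 paint(0,1,Y):
RYKKR
RRRRR
RRRRR
RRRRR
RRRRR
RRRRR
RRRRR
After op 5 fill(2,4,W) [32 cells changed]:
WYKKW
WWWWW
WWWWW
WWWWW
WWWWW
WWWWW
WWWWW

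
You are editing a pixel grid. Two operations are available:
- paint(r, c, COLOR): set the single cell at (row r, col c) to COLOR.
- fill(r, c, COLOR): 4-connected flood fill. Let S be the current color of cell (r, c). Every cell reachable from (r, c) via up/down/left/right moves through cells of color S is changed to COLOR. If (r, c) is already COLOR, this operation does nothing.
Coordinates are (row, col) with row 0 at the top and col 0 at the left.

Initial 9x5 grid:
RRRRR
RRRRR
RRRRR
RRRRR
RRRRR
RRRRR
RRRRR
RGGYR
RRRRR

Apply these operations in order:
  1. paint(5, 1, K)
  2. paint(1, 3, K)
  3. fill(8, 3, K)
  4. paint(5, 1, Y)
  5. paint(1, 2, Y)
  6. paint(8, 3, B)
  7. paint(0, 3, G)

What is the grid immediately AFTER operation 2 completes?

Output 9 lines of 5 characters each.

After op 1 paint(5,1,K):
RRRRR
RRRRR
RRRRR
RRRRR
RRRRR
RKRRR
RRRRR
RGGYR
RRRRR
After op 2 paint(1,3,K):
RRRRR
RRRKR
RRRRR
RRRRR
RRRRR
RKRRR
RRRRR
RGGYR
RRRRR

Answer: RRRRR
RRRKR
RRRRR
RRRRR
RRRRR
RKRRR
RRRRR
RGGYR
RRRRR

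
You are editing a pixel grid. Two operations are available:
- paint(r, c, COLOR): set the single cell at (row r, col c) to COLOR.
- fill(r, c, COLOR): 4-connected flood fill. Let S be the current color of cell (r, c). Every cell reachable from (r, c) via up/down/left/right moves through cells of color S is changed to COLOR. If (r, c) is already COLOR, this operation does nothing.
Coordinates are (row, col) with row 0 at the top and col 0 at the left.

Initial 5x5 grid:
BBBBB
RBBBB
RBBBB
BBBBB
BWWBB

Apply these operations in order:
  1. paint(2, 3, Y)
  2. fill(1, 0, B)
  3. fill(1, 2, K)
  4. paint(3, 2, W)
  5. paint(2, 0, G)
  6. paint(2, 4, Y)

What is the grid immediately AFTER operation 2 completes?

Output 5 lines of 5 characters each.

After op 1 paint(2,3,Y):
BBBBB
RBBBB
RBBYB
BBBBB
BWWBB
After op 2 fill(1,0,B) [2 cells changed]:
BBBBB
BBBBB
BBBYB
BBBBB
BWWBB

Answer: BBBBB
BBBBB
BBBYB
BBBBB
BWWBB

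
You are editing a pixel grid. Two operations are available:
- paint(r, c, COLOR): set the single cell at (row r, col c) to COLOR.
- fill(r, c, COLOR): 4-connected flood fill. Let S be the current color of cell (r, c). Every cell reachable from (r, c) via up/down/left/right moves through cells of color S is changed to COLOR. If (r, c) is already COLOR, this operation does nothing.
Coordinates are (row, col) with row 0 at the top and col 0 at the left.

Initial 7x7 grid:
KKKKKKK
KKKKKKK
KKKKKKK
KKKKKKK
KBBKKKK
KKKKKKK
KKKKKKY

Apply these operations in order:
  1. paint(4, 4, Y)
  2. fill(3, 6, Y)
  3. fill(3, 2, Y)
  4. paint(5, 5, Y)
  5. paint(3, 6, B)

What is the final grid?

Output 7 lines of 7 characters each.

Answer: YYYYYYY
YYYYYYY
YYYYYYY
YYYYYYB
YBBYYYY
YYYYYYY
YYYYYYY

Derivation:
After op 1 paint(4,4,Y):
KKKKKKK
KKKKKKK
KKKKKKK
KKKKKKK
KBBKYKK
KKKKKKK
KKKKKKY
After op 2 fill(3,6,Y) [45 cells changed]:
YYYYYYY
YYYYYYY
YYYYYYY
YYYYYYY
YBBYYYY
YYYYYYY
YYYYYYY
After op 3 fill(3,2,Y) [0 cells changed]:
YYYYYYY
YYYYYYY
YYYYYYY
YYYYYYY
YBBYYYY
YYYYYYY
YYYYYYY
After op 4 paint(5,5,Y):
YYYYYYY
YYYYYYY
YYYYYYY
YYYYYYY
YBBYYYY
YYYYYYY
YYYYYYY
After op 5 paint(3,6,B):
YYYYYYY
YYYYYYY
YYYYYYY
YYYYYYB
YBBYYYY
YYYYYYY
YYYYYYY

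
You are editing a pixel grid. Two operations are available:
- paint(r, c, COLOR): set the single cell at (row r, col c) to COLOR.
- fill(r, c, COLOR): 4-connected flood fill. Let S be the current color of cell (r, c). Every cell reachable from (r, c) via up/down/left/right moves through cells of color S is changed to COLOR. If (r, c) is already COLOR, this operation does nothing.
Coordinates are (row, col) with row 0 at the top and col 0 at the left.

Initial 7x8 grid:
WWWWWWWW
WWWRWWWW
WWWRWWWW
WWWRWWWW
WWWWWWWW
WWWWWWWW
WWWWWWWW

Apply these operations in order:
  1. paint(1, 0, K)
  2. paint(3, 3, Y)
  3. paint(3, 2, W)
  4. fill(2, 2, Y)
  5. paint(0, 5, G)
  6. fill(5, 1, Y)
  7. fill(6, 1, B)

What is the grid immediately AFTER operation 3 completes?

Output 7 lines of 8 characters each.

After op 1 paint(1,0,K):
WWWWWWWW
KWWRWWWW
WWWRWWWW
WWWRWWWW
WWWWWWWW
WWWWWWWW
WWWWWWWW
After op 2 paint(3,3,Y):
WWWWWWWW
KWWRWWWW
WWWRWWWW
WWWYWWWW
WWWWWWWW
WWWWWWWW
WWWWWWWW
After op 3 paint(3,2,W):
WWWWWWWW
KWWRWWWW
WWWRWWWW
WWWYWWWW
WWWWWWWW
WWWWWWWW
WWWWWWWW

Answer: WWWWWWWW
KWWRWWWW
WWWRWWWW
WWWYWWWW
WWWWWWWW
WWWWWWWW
WWWWWWWW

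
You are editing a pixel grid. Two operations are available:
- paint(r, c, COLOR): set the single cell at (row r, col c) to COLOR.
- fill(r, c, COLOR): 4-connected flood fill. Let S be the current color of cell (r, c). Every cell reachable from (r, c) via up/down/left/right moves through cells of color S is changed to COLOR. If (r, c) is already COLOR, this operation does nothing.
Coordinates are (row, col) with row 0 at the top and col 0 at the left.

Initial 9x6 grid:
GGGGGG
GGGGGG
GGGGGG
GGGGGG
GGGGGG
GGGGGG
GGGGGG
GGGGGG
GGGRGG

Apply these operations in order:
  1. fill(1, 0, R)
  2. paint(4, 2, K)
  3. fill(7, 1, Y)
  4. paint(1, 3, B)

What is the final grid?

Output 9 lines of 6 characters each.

After op 1 fill(1,0,R) [53 cells changed]:
RRRRRR
RRRRRR
RRRRRR
RRRRRR
RRRRRR
RRRRRR
RRRRRR
RRRRRR
RRRRRR
After op 2 paint(4,2,K):
RRRRRR
RRRRRR
RRRRRR
RRRRRR
RRKRRR
RRRRRR
RRRRRR
RRRRRR
RRRRRR
After op 3 fill(7,1,Y) [53 cells changed]:
YYYYYY
YYYYYY
YYYYYY
YYYYYY
YYKYYY
YYYYYY
YYYYYY
YYYYYY
YYYYYY
After op 4 paint(1,3,B):
YYYYYY
YYYBYY
YYYYYY
YYYYYY
YYKYYY
YYYYYY
YYYYYY
YYYYYY
YYYYYY

Answer: YYYYYY
YYYBYY
YYYYYY
YYYYYY
YYKYYY
YYYYYY
YYYYYY
YYYYYY
YYYYYY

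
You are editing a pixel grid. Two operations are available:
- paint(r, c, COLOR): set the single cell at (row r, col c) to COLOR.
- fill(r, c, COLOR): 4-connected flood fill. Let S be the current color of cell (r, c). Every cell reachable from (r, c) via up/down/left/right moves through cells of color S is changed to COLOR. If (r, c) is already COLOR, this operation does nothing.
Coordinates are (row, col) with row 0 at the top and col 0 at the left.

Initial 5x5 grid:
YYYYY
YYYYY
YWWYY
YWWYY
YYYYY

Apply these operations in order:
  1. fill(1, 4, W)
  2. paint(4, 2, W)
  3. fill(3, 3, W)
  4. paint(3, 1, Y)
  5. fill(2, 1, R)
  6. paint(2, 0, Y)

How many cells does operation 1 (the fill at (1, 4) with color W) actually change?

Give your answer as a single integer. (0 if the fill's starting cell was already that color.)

After op 1 fill(1,4,W) [21 cells changed]:
WWWWW
WWWWW
WWWWW
WWWWW
WWWWW

Answer: 21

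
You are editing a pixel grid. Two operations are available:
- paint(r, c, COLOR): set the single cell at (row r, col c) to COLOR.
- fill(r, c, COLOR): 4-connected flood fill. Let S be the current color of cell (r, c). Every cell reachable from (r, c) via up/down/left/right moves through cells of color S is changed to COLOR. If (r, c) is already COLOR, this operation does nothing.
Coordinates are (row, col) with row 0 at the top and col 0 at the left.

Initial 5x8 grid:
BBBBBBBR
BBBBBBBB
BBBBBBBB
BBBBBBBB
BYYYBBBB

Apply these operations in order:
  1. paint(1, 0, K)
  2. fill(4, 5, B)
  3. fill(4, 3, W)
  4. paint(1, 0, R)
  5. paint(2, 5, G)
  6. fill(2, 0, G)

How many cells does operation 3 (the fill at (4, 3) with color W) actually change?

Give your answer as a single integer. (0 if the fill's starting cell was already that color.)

After op 1 paint(1,0,K):
BBBBBBBR
KBBBBBBB
BBBBBBBB
BBBBBBBB
BYYYBBBB
After op 2 fill(4,5,B) [0 cells changed]:
BBBBBBBR
KBBBBBBB
BBBBBBBB
BBBBBBBB
BYYYBBBB
After op 3 fill(4,3,W) [3 cells changed]:
BBBBBBBR
KBBBBBBB
BBBBBBBB
BBBBBBBB
BWWWBBBB

Answer: 3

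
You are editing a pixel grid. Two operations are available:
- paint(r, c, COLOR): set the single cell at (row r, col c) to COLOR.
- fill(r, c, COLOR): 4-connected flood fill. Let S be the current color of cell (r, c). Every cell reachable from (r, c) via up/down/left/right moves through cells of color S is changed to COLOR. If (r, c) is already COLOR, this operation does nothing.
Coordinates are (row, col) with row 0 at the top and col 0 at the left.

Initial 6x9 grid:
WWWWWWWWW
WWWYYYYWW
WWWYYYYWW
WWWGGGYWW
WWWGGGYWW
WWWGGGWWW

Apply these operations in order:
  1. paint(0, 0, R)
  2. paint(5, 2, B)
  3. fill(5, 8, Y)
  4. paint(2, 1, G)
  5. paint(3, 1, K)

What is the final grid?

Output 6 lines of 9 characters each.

Answer: RYYYYYYYY
YYYYYYYYY
YGYYYYYYY
YKYGGGYYY
YYYGGGYYY
YYBGGGYYY

Derivation:
After op 1 paint(0,0,R):
RWWWWWWWW
WWWYYYYWW
WWWYYYYWW
WWWGGGYWW
WWWGGGYWW
WWWGGGWWW
After op 2 paint(5,2,B):
RWWWWWWWW
WWWYYYYWW
WWWYYYYWW
WWWGGGYWW
WWWGGGYWW
WWBGGGWWW
After op 3 fill(5,8,Y) [33 cells changed]:
RYYYYYYYY
YYYYYYYYY
YYYYYYYYY
YYYGGGYYY
YYYGGGYYY
YYBGGGYYY
After op 4 paint(2,1,G):
RYYYYYYYY
YYYYYYYYY
YGYYYYYYY
YYYGGGYYY
YYYGGGYYY
YYBGGGYYY
After op 5 paint(3,1,K):
RYYYYYYYY
YYYYYYYYY
YGYYYYYYY
YKYGGGYYY
YYYGGGYYY
YYBGGGYYY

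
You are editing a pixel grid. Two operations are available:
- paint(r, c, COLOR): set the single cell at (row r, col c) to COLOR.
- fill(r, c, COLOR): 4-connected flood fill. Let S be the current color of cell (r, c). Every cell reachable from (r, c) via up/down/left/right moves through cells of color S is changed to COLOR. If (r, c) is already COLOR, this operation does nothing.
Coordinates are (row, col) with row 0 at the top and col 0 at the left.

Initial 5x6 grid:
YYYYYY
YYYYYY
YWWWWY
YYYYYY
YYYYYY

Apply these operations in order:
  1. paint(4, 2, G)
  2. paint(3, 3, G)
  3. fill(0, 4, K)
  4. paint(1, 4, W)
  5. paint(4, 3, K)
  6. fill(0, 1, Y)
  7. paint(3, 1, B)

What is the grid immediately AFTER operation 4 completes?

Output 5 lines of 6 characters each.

After op 1 paint(4,2,G):
YYYYYY
YYYYYY
YWWWWY
YYYYYY
YYGYYY
After op 2 paint(3,3,G):
YYYYYY
YYYYYY
YWWWWY
YYYGYY
YYGYYY
After op 3 fill(0,4,K) [24 cells changed]:
KKKKKK
KKKKKK
KWWWWK
KKKGKK
KKGKKK
After op 4 paint(1,4,W):
KKKKKK
KKKKWK
KWWWWK
KKKGKK
KKGKKK

Answer: KKKKKK
KKKKWK
KWWWWK
KKKGKK
KKGKKK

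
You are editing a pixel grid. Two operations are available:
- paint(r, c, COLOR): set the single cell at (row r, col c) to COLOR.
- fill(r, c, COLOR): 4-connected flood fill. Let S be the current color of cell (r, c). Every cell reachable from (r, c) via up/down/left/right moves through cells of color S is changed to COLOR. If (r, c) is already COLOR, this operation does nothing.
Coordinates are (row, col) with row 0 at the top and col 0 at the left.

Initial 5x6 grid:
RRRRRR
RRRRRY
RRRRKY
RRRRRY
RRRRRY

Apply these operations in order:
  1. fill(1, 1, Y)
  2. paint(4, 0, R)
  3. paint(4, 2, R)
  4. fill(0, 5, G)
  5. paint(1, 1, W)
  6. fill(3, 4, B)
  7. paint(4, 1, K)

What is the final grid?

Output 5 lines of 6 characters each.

Answer: BBBBBB
BWBBBB
BBBBKB
BBBBBB
RKRBBB

Derivation:
After op 1 fill(1,1,Y) [25 cells changed]:
YYYYYY
YYYYYY
YYYYKY
YYYYYY
YYYYYY
After op 2 paint(4,0,R):
YYYYYY
YYYYYY
YYYYKY
YYYYYY
RYYYYY
After op 3 paint(4,2,R):
YYYYYY
YYYYYY
YYYYKY
YYYYYY
RYRYYY
After op 4 fill(0,5,G) [27 cells changed]:
GGGGGG
GGGGGG
GGGGKG
GGGGGG
RGRGGG
After op 5 paint(1,1,W):
GGGGGG
GWGGGG
GGGGKG
GGGGGG
RGRGGG
After op 6 fill(3,4,B) [26 cells changed]:
BBBBBB
BWBBBB
BBBBKB
BBBBBB
RBRBBB
After op 7 paint(4,1,K):
BBBBBB
BWBBBB
BBBBKB
BBBBBB
RKRBBB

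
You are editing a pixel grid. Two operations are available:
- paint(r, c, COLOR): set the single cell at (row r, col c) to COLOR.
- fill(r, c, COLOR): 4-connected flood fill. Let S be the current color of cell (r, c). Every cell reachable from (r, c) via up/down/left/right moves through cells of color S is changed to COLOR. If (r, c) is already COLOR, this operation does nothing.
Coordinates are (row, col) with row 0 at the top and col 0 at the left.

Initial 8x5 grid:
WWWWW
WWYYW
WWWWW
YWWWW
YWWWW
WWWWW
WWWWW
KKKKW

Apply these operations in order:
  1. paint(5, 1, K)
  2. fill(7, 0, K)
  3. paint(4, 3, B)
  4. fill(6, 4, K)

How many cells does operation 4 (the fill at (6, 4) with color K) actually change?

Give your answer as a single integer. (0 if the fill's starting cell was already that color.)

After op 1 paint(5,1,K):
WWWWW
WWYYW
WWWWW
YWWWW
YWWWW
WKWWW
WWWWW
KKKKW
After op 2 fill(7,0,K) [0 cells changed]:
WWWWW
WWYYW
WWWWW
YWWWW
YWWWW
WKWWW
WWWWW
KKKKW
After op 3 paint(4,3,B):
WWWWW
WWYYW
WWWWW
YWWWW
YWWBW
WKWWW
WWWWW
KKKKW
After op 4 fill(6,4,K) [30 cells changed]:
KKKKK
KKYYK
KKKKK
YKKKK
YKKBK
KKKKK
KKKKK
KKKKK

Answer: 30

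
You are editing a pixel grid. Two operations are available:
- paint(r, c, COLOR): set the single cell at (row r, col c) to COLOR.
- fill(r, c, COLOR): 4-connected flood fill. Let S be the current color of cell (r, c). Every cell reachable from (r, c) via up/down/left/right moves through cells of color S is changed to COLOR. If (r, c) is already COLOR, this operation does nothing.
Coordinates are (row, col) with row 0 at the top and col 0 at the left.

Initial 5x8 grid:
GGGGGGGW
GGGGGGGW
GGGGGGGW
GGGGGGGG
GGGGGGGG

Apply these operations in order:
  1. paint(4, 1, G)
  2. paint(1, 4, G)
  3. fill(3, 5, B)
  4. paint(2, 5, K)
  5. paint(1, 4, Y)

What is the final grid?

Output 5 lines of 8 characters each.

After op 1 paint(4,1,G):
GGGGGGGW
GGGGGGGW
GGGGGGGW
GGGGGGGG
GGGGGGGG
After op 2 paint(1,4,G):
GGGGGGGW
GGGGGGGW
GGGGGGGW
GGGGGGGG
GGGGGGGG
After op 3 fill(3,5,B) [37 cells changed]:
BBBBBBBW
BBBBBBBW
BBBBBBBW
BBBBBBBB
BBBBBBBB
After op 4 paint(2,5,K):
BBBBBBBW
BBBBBBBW
BBBBBKBW
BBBBBBBB
BBBBBBBB
After op 5 paint(1,4,Y):
BBBBBBBW
BBBBYBBW
BBBBBKBW
BBBBBBBB
BBBBBBBB

Answer: BBBBBBBW
BBBBYBBW
BBBBBKBW
BBBBBBBB
BBBBBBBB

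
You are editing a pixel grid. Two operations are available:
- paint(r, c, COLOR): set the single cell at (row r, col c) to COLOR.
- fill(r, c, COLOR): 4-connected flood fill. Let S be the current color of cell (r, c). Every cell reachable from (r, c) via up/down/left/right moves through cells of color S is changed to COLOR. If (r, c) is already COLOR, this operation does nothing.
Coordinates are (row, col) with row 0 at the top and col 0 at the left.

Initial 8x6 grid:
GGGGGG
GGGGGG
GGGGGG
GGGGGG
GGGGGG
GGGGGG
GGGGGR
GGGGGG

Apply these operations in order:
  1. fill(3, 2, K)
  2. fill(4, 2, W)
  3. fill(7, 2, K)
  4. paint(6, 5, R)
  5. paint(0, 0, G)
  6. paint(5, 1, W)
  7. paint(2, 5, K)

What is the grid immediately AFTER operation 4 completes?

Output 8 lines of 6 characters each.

After op 1 fill(3,2,K) [47 cells changed]:
KKKKKK
KKKKKK
KKKKKK
KKKKKK
KKKKKK
KKKKKK
KKKKKR
KKKKKK
After op 2 fill(4,2,W) [47 cells changed]:
WWWWWW
WWWWWW
WWWWWW
WWWWWW
WWWWWW
WWWWWW
WWWWWR
WWWWWW
After op 3 fill(7,2,K) [47 cells changed]:
KKKKKK
KKKKKK
KKKKKK
KKKKKK
KKKKKK
KKKKKK
KKKKKR
KKKKKK
After op 4 paint(6,5,R):
KKKKKK
KKKKKK
KKKKKK
KKKKKK
KKKKKK
KKKKKK
KKKKKR
KKKKKK

Answer: KKKKKK
KKKKKK
KKKKKK
KKKKKK
KKKKKK
KKKKKK
KKKKKR
KKKKKK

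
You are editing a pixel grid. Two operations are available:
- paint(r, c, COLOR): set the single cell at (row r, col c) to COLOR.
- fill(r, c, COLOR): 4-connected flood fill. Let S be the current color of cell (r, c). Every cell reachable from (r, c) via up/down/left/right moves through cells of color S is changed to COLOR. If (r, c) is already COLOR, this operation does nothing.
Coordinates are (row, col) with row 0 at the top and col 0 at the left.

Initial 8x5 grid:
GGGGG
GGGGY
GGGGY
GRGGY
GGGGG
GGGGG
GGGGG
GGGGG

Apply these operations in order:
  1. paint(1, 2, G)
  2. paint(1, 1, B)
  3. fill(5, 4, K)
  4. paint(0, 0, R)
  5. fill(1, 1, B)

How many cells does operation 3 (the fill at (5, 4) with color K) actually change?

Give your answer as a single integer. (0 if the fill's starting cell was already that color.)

After op 1 paint(1,2,G):
GGGGG
GGGGY
GGGGY
GRGGY
GGGGG
GGGGG
GGGGG
GGGGG
After op 2 paint(1,1,B):
GGGGG
GBGGY
GGGGY
GRGGY
GGGGG
GGGGG
GGGGG
GGGGG
After op 3 fill(5,4,K) [35 cells changed]:
KKKKK
KBKKY
KKKKY
KRKKY
KKKKK
KKKKK
KKKKK
KKKKK

Answer: 35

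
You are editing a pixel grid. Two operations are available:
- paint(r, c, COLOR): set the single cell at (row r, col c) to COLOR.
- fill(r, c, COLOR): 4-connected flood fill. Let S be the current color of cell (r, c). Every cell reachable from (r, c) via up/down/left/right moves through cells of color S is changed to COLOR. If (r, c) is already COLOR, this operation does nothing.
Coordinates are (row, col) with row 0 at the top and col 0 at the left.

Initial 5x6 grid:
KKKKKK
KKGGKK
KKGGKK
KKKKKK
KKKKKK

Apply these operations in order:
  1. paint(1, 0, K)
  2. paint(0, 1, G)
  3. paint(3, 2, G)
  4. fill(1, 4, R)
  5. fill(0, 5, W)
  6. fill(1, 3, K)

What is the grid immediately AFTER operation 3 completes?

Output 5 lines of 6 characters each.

After op 1 paint(1,0,K):
KKKKKK
KKGGKK
KKGGKK
KKKKKK
KKKKKK
After op 2 paint(0,1,G):
KGKKKK
KKGGKK
KKGGKK
KKKKKK
KKKKKK
After op 3 paint(3,2,G):
KGKKKK
KKGGKK
KKGGKK
KKGKKK
KKKKKK

Answer: KGKKKK
KKGGKK
KKGGKK
KKGKKK
KKKKKK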